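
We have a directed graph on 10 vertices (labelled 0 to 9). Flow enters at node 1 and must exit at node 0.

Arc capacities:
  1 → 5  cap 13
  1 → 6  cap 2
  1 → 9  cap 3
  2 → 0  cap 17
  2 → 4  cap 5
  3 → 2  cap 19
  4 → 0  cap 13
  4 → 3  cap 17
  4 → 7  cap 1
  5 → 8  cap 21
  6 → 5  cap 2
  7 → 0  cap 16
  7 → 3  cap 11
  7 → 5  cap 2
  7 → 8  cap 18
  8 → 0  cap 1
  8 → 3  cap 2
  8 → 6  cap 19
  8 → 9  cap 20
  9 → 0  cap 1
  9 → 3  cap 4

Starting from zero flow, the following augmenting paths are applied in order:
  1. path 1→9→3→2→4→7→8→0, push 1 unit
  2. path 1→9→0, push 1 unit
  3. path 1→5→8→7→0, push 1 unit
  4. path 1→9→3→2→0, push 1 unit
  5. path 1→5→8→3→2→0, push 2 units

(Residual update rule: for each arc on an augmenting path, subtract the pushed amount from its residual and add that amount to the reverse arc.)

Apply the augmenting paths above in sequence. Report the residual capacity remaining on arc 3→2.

Residual capacity of (3,2): 15

after path 1 (1→9→3→2→4→7→8→0, push 1): res(3,2)=18
after path 2 (1→9→0, push 1): res(3,2)=18
after path 3 (1→5→8→7→0, push 1): res(3,2)=18
after path 4 (1→9→3→2→0, push 1): res(3,2)=17
after path 5 (1→5→8→3→2→0, push 2): res(3,2)=15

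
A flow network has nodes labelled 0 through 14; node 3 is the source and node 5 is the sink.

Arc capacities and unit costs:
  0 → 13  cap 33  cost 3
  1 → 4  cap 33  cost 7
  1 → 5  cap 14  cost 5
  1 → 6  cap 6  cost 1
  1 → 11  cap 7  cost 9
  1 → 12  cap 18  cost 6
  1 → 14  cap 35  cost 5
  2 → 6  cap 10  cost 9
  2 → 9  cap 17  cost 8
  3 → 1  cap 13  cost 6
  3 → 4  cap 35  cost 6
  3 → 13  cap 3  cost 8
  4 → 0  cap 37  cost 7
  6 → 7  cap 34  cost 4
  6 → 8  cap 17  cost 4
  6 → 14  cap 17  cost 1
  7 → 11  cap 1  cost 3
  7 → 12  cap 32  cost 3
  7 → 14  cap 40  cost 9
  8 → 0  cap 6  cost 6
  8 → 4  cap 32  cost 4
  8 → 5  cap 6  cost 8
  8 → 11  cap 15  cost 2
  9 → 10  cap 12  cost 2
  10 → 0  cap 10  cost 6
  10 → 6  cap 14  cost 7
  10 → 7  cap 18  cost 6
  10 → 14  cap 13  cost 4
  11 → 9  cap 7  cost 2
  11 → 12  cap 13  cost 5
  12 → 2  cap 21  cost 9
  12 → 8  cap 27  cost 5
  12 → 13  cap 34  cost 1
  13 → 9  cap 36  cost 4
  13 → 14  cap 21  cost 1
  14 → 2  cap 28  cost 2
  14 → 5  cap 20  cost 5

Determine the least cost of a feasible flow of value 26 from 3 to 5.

shortest-cost path #1: 3→1→5 push 13 @ unit cost 11 (adds 143)
shortest-cost path #2: 3→13→14→5 push 3 @ unit cost 14 (adds 42)
shortest-cost path #3: 3→4→0→13→14→5 push 10 @ unit cost 22 (adds 220)
total cost = 405

Minimum cost for 26 units: 405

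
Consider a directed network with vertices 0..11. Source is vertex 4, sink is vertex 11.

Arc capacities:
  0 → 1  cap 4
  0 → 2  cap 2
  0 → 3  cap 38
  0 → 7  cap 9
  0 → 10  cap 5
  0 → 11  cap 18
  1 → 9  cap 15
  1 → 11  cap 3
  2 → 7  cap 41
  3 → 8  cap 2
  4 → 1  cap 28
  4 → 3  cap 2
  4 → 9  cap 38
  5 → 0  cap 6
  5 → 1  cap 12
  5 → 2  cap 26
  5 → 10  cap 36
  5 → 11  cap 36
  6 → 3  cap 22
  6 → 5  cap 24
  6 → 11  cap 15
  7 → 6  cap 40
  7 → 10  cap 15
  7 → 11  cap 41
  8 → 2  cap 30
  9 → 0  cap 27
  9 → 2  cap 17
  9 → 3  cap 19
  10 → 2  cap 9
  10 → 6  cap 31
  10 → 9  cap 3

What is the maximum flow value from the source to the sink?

Maximum flow value: 49

augment #1: 4→1→11 bottleneck 3, total now 3
augment #2: 4→9→0→11 bottleneck 18, total now 21
augment #3: 4→9→0→7→11 bottleneck 9, total now 30
augment #4: 4→9→2→7→11 bottleneck 11, total now 41
augment #5: 4→1→9→2→7→11 bottleneck 6, total now 47
augment #6: 4→3→8→2→7→11 bottleneck 2, total now 49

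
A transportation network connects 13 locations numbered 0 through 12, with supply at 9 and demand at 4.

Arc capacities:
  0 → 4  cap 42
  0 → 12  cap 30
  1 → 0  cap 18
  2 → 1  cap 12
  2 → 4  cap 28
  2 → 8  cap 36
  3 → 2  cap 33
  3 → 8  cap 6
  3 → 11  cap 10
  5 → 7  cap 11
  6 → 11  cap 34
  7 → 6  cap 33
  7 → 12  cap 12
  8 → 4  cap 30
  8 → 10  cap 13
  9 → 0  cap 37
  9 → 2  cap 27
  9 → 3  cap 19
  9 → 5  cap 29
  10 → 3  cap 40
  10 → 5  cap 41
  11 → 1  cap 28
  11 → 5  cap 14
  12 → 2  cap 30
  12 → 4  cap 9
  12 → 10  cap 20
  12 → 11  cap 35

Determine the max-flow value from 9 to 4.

augment #1: 9→0→4 bottleneck 37, total now 37
augment #2: 9→2→4 bottleneck 27, total now 64
augment #3: 9→3→2→4 bottleneck 1, total now 65
augment #4: 9→3→8→4 bottleneck 6, total now 71
augment #5: 9→3→2→8→4 bottleneck 12, total now 83
augment #6: 9→5→7→12→4 bottleneck 9, total now 92
augment #7: 9→5→7→12→2→8→4 bottleneck 2, total now 94

Maximum flow value: 94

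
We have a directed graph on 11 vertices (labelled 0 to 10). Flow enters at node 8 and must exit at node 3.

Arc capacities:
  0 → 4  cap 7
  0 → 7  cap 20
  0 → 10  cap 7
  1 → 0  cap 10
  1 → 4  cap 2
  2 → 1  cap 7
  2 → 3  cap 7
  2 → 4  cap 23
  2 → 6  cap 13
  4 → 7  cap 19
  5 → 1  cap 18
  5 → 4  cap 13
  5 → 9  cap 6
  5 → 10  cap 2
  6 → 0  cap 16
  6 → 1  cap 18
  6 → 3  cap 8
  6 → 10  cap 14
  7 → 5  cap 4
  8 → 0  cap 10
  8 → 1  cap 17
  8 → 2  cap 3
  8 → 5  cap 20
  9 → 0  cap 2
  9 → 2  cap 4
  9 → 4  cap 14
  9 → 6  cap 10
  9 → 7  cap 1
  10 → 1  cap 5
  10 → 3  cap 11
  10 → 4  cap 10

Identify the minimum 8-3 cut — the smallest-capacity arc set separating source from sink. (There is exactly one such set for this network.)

Min-cut arcs: {(0,10), (5,9), (5,10), (8,2)} (total capacity 18)

augment #1: 8→2→3 push 3
augment #2: 8→0→10→3 push 7
augment #3: 8→5→10→3 push 2
augment #4: 8→5→9→2→3 push 4
augment #5: 8→5→9→6→3 push 2
max flow = 18; residual-reachable set from 8 gives S-side
cut edges (S→T): {(0,10), (5,9), (5,10), (8,2)} total cap 18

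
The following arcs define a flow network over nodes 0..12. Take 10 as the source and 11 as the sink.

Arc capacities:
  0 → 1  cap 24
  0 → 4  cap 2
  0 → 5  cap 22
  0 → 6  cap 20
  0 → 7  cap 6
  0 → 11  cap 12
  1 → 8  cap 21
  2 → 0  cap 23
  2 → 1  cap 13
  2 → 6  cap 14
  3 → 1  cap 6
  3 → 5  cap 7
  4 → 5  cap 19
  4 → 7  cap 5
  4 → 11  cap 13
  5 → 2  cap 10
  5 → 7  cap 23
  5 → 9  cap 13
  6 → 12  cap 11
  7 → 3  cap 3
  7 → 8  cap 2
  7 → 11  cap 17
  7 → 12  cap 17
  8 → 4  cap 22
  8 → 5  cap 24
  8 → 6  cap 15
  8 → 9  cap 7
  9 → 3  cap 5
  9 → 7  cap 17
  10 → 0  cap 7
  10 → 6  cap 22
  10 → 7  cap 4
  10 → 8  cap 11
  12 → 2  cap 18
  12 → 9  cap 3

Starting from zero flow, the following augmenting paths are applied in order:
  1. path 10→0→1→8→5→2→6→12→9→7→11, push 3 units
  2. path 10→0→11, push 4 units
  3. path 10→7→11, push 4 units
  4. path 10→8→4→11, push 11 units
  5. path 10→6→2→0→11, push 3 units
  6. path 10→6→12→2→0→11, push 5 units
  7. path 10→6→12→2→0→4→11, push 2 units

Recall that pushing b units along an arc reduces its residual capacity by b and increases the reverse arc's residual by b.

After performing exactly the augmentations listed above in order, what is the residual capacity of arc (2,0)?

Residual capacity of (2,0): 13

after path 1 (10→0→1→8→5→2→6→12→9→7→11, push 3): res(2,0)=23
after path 2 (10→0→11, push 4): res(2,0)=23
after path 3 (10→7→11, push 4): res(2,0)=23
after path 4 (10→8→4→11, push 11): res(2,0)=23
after path 5 (10→6→2→0→11, push 3): res(2,0)=20
after path 6 (10→6→12→2→0→11, push 5): res(2,0)=15
after path 7 (10→6→12→2→0→4→11, push 2): res(2,0)=13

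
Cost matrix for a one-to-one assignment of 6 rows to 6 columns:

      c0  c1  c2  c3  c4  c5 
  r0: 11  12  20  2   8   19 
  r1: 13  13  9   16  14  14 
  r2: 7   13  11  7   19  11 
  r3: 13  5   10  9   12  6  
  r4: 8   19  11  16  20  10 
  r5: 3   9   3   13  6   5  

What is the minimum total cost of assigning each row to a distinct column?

Minimum assignment cost: 39

optimal assignment: row0→col3 (cost 2), row1→col2 (cost 9), row2→col0 (cost 7), row3→col1 (cost 5), row4→col5 (cost 10), row5→col4 (cost 6)
total = 2 + 9 + 7 + 5 + 10 + 6 = 39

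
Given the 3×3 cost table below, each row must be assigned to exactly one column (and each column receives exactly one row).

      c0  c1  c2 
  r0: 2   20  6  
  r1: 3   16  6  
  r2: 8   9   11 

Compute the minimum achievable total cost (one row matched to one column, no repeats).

optimal assignment: row0→col0 (cost 2), row1→col2 (cost 6), row2→col1 (cost 9)
total = 2 + 6 + 9 = 17

Minimum assignment cost: 17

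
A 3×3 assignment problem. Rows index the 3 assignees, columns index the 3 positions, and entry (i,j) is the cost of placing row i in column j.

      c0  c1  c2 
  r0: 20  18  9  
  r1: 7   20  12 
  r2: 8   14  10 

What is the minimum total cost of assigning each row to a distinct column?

Minimum assignment cost: 30

optimal assignment: row0→col2 (cost 9), row1→col0 (cost 7), row2→col1 (cost 14)
total = 9 + 7 + 14 = 30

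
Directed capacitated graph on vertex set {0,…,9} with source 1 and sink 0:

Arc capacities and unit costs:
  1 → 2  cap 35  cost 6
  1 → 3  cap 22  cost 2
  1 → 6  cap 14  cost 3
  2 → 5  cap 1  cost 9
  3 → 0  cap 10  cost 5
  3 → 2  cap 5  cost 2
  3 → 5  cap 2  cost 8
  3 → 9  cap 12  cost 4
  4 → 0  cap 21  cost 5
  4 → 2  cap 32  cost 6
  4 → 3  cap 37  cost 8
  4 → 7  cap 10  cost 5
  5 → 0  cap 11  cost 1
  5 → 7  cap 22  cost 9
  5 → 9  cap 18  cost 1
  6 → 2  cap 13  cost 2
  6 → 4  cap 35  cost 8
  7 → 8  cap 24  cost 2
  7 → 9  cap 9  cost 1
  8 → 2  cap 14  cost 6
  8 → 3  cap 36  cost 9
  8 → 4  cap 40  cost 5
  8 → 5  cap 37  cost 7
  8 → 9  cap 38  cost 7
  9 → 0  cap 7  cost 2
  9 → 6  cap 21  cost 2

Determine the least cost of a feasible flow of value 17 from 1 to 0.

Minimum cost for 17 units: 126

shortest-cost path #1: 1→3→0 push 10 @ unit cost 7 (adds 70)
shortest-cost path #2: 1→3→9→0 push 7 @ unit cost 8 (adds 56)
total cost = 126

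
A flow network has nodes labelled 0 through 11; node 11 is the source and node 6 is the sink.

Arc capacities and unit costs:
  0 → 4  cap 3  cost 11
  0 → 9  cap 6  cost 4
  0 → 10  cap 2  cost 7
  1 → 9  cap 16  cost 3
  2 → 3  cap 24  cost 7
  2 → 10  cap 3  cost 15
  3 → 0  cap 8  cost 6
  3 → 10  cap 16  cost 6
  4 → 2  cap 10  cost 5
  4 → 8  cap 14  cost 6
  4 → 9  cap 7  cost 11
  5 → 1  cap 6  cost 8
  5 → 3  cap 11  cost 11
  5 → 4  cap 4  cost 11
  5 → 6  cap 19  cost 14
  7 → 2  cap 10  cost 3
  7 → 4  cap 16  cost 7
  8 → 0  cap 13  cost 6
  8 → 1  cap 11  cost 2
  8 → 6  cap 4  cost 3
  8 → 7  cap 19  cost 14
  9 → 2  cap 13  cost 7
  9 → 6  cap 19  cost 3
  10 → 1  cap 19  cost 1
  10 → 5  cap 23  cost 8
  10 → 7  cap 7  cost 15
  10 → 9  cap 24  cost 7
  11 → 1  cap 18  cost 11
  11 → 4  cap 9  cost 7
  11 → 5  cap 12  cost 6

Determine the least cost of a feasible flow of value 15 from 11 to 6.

shortest-cost path #1: 11→4→8→6 push 4 @ unit cost 16 (adds 64)
shortest-cost path #2: 11→1→9→6 push 11 @ unit cost 17 (adds 187)
total cost = 251

Minimum cost for 15 units: 251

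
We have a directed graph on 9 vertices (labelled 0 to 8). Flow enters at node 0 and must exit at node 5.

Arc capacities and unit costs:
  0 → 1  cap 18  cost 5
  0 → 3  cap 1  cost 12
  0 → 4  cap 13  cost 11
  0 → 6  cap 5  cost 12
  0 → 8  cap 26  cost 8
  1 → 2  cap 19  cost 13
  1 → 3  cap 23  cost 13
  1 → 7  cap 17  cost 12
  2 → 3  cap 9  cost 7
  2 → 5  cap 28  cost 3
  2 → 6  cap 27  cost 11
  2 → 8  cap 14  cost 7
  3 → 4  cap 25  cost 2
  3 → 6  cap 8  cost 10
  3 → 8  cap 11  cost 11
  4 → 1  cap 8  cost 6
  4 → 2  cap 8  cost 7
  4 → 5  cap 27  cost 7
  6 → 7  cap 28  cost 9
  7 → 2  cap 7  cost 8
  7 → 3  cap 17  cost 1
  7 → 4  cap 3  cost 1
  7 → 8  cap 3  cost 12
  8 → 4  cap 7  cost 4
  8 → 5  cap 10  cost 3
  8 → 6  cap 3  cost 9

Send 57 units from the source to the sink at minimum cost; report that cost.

shortest-cost path #1: 0→8→5 push 10 @ unit cost 11 (adds 110)
shortest-cost path #2: 0→4→5 push 13 @ unit cost 18 (adds 234)
shortest-cost path #3: 0→8→4→5 push 7 @ unit cost 19 (adds 133)
shortest-cost path #4: 0→1→2→5 push 18 @ unit cost 21 (adds 378)
shortest-cost path #5: 0→3→4→5 push 1 @ unit cost 21 (adds 21)
shortest-cost path #6: 0→6→7→4→5 push 3 @ unit cost 29 (adds 87)
shortest-cost path #7: 0→6→7→3→4→5 push 2 @ unit cost 31 (adds 62)
shortest-cost path #8: 0→8→6→7→3→4→5 push 1 @ unit cost 36 (adds 36)
shortest-cost path #9: 0→8→6→7→2→5 push 2 @ unit cost 37 (adds 74)
total cost = 1135

Minimum cost for 57 units: 1135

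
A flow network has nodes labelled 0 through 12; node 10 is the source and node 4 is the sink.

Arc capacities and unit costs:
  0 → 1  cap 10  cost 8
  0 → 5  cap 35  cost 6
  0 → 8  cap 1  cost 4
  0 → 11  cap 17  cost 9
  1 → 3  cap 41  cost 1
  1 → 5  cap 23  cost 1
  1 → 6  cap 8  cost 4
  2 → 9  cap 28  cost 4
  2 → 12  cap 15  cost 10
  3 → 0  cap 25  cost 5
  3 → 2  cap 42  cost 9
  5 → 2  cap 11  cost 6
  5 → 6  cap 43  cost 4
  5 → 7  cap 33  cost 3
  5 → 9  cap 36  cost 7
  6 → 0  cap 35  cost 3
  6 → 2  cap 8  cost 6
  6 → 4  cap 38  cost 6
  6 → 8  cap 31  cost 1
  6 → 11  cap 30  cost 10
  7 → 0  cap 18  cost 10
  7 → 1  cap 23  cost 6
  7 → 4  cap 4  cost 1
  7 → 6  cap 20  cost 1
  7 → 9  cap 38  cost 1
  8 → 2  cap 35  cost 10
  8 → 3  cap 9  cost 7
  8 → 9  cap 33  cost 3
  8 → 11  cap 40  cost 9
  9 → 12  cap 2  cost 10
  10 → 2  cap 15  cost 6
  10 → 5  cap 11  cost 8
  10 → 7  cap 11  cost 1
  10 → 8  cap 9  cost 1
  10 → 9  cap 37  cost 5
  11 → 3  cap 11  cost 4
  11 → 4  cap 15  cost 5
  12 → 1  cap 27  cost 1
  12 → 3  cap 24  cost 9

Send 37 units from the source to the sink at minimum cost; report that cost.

Minimum cost for 37 units: 557

shortest-cost path #1: 10→7→4 push 4 @ unit cost 2 (adds 8)
shortest-cost path #2: 10→7→6→4 push 7 @ unit cost 8 (adds 56)
shortest-cost path #3: 10→8→11→4 push 9 @ unit cost 15 (adds 135)
shortest-cost path #4: 10→5→6→4 push 11 @ unit cost 18 (adds 198)
shortest-cost path #5: 10→9→12→1→6→4 push 2 @ unit cost 26 (adds 52)
shortest-cost path #6: 10→2→12→1→6→4 push 4 @ unit cost 27 (adds 108)
total cost = 557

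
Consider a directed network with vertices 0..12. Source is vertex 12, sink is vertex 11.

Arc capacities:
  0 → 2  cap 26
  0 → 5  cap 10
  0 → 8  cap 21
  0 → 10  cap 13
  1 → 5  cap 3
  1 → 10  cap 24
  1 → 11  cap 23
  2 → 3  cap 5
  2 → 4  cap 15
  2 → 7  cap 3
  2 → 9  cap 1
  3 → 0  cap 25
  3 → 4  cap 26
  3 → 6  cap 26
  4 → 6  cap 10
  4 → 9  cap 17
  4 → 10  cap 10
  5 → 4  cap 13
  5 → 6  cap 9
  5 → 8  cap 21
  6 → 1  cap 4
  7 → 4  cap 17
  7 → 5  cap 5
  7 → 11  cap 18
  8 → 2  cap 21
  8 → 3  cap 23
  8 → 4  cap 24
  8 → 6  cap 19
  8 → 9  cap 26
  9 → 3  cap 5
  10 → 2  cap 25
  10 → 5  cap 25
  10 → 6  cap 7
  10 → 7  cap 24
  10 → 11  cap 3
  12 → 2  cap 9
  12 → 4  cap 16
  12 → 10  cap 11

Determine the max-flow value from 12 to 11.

augment #1: 12→10→11 bottleneck 3, total now 3
augment #2: 12→2→7→11 bottleneck 3, total now 6
augment #3: 12→10→7→11 bottleneck 8, total now 14
augment #4: 12→4→6→1→11 bottleneck 4, total now 18
augment #5: 12→4→10→7→11 bottleneck 7, total now 25

Maximum flow value: 25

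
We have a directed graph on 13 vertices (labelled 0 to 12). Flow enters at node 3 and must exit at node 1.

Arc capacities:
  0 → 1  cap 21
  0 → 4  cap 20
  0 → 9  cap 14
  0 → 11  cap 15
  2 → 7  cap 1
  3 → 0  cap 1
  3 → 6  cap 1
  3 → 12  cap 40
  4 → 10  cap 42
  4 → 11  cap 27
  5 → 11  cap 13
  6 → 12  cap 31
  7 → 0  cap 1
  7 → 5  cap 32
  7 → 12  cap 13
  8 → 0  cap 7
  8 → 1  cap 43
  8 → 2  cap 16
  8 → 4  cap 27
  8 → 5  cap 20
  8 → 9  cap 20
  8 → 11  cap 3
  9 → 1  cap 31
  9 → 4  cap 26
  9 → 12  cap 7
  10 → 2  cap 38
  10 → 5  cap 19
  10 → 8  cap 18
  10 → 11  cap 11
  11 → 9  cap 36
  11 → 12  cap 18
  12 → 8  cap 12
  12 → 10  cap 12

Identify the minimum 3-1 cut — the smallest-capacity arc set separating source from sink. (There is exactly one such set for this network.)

Min-cut arcs: {(3,0), (12,8), (12,10)} (total capacity 25)

augment #1: 3→0→1 push 1
augment #2: 3→12→8→1 push 12
augment #3: 3→12→10→8→1 push 12
max flow = 25; residual-reachable set from 3 gives S-side
cut edges (S→T): {(3,0), (12,8), (12,10)} total cap 25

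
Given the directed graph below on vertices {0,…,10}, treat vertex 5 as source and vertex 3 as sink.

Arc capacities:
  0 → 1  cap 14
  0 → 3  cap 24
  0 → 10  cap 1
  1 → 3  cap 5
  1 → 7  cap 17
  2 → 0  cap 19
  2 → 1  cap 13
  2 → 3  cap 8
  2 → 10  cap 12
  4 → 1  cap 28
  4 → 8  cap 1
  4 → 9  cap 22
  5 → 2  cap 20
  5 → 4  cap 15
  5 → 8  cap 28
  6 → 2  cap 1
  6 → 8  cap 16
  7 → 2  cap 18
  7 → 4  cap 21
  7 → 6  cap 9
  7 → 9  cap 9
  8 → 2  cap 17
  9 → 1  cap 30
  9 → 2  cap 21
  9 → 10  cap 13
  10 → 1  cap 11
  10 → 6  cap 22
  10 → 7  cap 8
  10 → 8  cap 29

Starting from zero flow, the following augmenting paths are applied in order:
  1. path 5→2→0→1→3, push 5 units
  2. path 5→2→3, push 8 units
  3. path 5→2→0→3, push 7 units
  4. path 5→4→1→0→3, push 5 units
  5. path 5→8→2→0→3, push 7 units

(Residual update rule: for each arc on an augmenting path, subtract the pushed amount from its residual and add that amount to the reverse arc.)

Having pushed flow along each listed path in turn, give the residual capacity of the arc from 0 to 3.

after path 1 (5→2→0→1→3, push 5): res(0,3)=24
after path 2 (5→2→3, push 8): res(0,3)=24
after path 3 (5→2→0→3, push 7): res(0,3)=17
after path 4 (5→4→1→0→3, push 5): res(0,3)=12
after path 5 (5→8→2→0→3, push 7): res(0,3)=5

Residual capacity of (0,3): 5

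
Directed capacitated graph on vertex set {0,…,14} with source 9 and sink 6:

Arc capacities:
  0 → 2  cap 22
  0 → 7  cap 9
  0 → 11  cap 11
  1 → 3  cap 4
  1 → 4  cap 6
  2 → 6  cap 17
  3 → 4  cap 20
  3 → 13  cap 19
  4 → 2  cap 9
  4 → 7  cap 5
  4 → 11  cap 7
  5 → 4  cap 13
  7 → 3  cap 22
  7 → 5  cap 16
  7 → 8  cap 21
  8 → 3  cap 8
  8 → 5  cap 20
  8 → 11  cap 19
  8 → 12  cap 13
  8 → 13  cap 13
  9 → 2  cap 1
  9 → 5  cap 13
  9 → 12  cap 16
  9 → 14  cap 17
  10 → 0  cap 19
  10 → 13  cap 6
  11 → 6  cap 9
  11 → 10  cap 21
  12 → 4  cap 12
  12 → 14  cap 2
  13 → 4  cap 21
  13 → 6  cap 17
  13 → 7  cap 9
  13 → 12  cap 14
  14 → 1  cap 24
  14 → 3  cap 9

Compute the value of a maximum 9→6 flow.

Maximum flow value: 35

augment #1: 9→2→6 bottleneck 1, total now 1
augment #2: 9→5→4→2→6 bottleneck 9, total now 10
augment #3: 9→5→4→11→6 bottleneck 4, total now 14
augment #4: 9→12→4→11→6 bottleneck 3, total now 17
augment #5: 9→14→3→13→6 bottleneck 9, total now 26
augment #6: 9→14→1→3→13→6 bottleneck 4, total now 30
augment #7: 9→12→4→7→3→13→6 bottleneck 4, total now 34
augment #8: 9→12→4→7→8→11→6 bottleneck 1, total now 35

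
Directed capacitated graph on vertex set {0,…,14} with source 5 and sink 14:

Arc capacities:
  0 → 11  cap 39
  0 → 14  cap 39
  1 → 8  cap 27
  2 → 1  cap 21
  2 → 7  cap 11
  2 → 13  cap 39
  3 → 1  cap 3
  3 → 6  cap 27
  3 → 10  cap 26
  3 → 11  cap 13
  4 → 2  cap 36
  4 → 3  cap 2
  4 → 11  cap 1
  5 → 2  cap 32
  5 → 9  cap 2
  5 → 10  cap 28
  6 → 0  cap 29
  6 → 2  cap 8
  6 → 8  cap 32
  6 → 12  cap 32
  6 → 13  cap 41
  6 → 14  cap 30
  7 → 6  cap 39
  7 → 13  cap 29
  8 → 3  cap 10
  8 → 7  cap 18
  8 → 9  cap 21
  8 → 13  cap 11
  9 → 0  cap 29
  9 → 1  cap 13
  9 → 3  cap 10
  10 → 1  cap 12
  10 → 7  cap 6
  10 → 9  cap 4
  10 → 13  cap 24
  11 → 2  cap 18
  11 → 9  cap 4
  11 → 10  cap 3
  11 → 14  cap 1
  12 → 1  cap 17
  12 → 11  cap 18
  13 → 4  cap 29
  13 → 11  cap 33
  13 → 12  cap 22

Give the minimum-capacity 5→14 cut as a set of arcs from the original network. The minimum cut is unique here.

augment #1: 5→9→0→14 push 2
augment #2: 5→2→7→6→14 push 11
augment #3: 5→2→13→11→14 push 1
augment #4: 5→10→7→6→14 push 6
augment #5: 5→10→9→0→14 push 4
augment #6: 5→2→1→8→3→6→14 push 10
augment #7: 5→2→1→8→7→6→14 push 3
augment #8: 5→2→1→8→9→0→14 push 7
augment #9: 5→10→1→8→9→0→14 push 7
augment #10: 5→10→13→11→9→0→14 push 4
augment #11: 5→10→13→4→3→6→0→14 push 2
max flow = 57; residual-reachable set from 5 gives S-side
cut edges (S→T): {(1,8), (2,7), (4,3), (5,9), (10,7), (10,9), (11,9), (11,14)} total cap 57

Min-cut arcs: {(1,8), (2,7), (4,3), (5,9), (10,7), (10,9), (11,9), (11,14)} (total capacity 57)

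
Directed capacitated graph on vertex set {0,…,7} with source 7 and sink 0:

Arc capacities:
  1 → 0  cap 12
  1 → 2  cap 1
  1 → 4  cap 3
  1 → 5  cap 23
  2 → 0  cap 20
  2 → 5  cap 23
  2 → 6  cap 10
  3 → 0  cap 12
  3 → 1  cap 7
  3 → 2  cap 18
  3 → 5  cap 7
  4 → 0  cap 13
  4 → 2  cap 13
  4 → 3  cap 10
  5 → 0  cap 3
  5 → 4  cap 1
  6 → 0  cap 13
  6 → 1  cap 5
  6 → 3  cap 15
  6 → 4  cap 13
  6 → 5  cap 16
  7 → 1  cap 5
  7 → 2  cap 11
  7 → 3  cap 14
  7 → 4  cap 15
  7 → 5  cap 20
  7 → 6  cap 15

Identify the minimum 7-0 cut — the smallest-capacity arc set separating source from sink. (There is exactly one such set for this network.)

augment #1: 7→1→0 push 5
augment #2: 7→2→0 push 11
augment #3: 7→3→0 push 12
augment #4: 7→4→0 push 13
augment #5: 7→5→0 push 3
augment #6: 7→6→0 push 13
augment #7: 7→3→1→0 push 2
augment #8: 7→4→2→0 push 2
augment #9: 7→6→1→0 push 2
augment #10: 7→5→4→2→0 push 1
max flow = 64; residual-reachable set from 7 gives S-side
cut edges (S→T): {(5,0), (5,4), (7,1), (7,2), (7,3), (7,4), (7,6)} total cap 64

Min-cut arcs: {(5,0), (5,4), (7,1), (7,2), (7,3), (7,4), (7,6)} (total capacity 64)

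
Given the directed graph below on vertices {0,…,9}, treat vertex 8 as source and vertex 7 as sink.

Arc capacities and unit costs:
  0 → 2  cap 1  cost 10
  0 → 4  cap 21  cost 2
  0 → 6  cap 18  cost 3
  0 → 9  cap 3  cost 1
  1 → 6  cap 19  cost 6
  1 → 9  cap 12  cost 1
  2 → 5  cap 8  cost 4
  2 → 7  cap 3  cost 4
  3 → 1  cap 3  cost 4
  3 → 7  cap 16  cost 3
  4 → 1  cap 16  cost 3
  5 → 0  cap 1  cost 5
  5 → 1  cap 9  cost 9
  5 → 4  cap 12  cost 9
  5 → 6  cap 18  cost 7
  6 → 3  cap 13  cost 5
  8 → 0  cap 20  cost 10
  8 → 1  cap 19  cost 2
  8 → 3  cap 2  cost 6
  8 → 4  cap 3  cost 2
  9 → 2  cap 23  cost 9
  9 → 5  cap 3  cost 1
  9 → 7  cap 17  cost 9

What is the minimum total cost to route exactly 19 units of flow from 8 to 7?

shortest-cost path #1: 8→3→7 push 2 @ unit cost 9 (adds 18)
shortest-cost path #2: 8→1→9→7 push 12 @ unit cost 12 (adds 144)
shortest-cost path #3: 8→1→6→3→7 push 5 @ unit cost 16 (adds 80)
total cost = 242

Minimum cost for 19 units: 242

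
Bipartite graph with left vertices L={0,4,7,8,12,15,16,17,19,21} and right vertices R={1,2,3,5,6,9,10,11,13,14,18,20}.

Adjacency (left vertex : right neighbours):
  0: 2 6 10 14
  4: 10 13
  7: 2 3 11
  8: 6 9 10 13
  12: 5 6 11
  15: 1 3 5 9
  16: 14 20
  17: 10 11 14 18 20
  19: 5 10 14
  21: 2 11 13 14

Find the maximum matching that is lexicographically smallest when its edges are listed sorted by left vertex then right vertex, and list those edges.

Lex-smallest maximum matching: {(0,2), (4,10), (7,3), (8,6), (12,5), (15,1), (16,20), (17,11), (19,14), (21,13)}

|M| = 10 (so the lex-smallest maximum matching has 10 edges)
process left vertices in ascending order; for each, take the smallest-labelled available neighbour that still permits 10 edges overall, or leave it unmatched if none does
lex-smallest matching: {0-2, 4-10, 7-3, 8-6, 12-5, 15-1, 16-20, 17-11, 19-14, 21-13}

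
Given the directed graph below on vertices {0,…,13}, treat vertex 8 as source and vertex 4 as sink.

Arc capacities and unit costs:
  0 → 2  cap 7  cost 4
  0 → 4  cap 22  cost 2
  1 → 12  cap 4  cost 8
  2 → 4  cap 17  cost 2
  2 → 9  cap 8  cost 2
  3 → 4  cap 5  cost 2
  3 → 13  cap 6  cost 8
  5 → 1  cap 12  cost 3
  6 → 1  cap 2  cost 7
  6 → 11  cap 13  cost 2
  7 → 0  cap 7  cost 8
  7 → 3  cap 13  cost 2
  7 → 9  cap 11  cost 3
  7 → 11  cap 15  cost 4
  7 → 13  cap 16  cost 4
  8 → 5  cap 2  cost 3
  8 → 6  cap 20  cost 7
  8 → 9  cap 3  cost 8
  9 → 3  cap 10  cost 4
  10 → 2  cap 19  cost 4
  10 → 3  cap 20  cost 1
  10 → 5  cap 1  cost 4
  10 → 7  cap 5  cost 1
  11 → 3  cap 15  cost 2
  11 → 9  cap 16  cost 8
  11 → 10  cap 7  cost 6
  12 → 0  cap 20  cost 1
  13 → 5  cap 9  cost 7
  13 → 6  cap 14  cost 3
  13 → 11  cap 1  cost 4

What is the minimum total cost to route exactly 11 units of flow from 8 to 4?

shortest-cost path #1: 8→6→11→3→4 push 5 @ unit cost 13 (adds 65)
shortest-cost path #2: 8→5→1→12→0→4 push 2 @ unit cost 17 (adds 34)
shortest-cost path #3: 8→6→11→10→2→4 push 4 @ unit cost 21 (adds 84)
total cost = 183

Minimum cost for 11 units: 183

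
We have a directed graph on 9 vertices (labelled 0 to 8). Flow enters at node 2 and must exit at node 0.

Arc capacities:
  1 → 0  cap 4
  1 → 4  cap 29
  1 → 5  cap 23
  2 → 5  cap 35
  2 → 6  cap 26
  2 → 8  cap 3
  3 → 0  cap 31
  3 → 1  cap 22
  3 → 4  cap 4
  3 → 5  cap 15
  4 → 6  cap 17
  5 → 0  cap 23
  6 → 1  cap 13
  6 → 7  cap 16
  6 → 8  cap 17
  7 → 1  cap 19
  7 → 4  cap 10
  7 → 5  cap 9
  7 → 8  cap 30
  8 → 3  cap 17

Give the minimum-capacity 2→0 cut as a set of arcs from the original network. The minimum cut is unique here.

Min-cut arcs: {(1,0), (5,0), (8,3)} (total capacity 44)

augment #1: 2→5→0 push 23
augment #2: 2→6→1→0 push 4
augment #3: 2→8→3→0 push 3
augment #4: 2→6→8→3→0 push 14
max flow = 44; residual-reachable set from 2 gives S-side
cut edges (S→T): {(1,0), (5,0), (8,3)} total cap 44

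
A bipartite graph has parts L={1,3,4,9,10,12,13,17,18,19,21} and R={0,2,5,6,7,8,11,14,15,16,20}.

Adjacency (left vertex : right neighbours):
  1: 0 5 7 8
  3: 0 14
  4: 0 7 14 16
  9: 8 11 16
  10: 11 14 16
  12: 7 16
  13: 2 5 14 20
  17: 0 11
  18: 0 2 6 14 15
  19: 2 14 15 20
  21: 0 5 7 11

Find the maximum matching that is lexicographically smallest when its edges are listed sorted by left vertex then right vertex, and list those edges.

|M| = 10 (so the lex-smallest maximum matching has 10 edges)
process left vertices in ascending order; for each, take the smallest-labelled available neighbour that still permits 10 edges overall, or leave it unmatched if none does
lex-smallest matching: {1-0, 3-14, 4-7, 9-8, 10-11, 12-16, 13-2, 18-6, 19-15, 21-5}

Lex-smallest maximum matching: {(1,0), (3,14), (4,7), (9,8), (10,11), (12,16), (13,2), (18,6), (19,15), (21,5)}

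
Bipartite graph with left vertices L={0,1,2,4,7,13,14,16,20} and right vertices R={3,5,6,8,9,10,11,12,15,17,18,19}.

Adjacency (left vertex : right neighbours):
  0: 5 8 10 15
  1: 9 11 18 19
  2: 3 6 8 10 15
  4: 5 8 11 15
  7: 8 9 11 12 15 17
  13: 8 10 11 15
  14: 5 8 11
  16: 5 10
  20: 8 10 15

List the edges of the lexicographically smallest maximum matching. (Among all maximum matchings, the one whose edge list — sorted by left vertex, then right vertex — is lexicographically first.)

|M| = 8 (so the lex-smallest maximum matching has 8 edges)
process left vertices in ascending order; for each, take the smallest-labelled available neighbour that still permits 8 edges overall, or leave it unmatched if none does
lex-smallest matching: {0-5, 1-9, 2-3, 4-8, 7-12, 13-10, 14-11, 20-15}

Lex-smallest maximum matching: {(0,5), (1,9), (2,3), (4,8), (7,12), (13,10), (14,11), (20,15)}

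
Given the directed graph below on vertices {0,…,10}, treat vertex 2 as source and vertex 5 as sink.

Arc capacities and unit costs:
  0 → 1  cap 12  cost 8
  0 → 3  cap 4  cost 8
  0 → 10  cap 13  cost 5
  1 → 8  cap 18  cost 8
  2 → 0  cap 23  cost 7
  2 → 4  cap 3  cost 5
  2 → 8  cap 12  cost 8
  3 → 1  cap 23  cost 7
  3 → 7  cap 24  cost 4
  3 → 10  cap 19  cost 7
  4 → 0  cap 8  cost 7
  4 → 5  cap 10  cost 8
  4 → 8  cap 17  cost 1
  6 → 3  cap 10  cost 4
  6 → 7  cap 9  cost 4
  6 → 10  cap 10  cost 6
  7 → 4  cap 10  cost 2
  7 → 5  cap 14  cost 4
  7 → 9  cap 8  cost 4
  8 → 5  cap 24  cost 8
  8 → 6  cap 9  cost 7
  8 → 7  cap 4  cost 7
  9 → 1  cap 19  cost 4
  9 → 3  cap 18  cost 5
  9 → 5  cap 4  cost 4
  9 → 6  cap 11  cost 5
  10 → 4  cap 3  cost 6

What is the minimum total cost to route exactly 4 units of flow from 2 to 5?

Minimum cost for 4 units: 55

shortest-cost path #1: 2→4→5 push 3 @ unit cost 13 (adds 39)
shortest-cost path #2: 2→8→5 push 1 @ unit cost 16 (adds 16)
total cost = 55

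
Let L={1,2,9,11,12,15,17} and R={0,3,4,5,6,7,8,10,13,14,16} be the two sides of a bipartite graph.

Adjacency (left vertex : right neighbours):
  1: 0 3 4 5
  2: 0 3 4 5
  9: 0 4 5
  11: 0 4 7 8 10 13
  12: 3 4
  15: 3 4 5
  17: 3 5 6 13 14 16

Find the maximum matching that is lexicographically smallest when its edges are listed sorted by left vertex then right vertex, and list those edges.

|M| = 6 (so the lex-smallest maximum matching has 6 edges)
process left vertices in ascending order; for each, take the smallest-labelled available neighbour that still permits 6 edges overall, or leave it unmatched if none does
lex-smallest matching: {1-0, 2-3, 9-4, 11-7, 15-5, 17-6}

Lex-smallest maximum matching: {(1,0), (2,3), (9,4), (11,7), (15,5), (17,6)}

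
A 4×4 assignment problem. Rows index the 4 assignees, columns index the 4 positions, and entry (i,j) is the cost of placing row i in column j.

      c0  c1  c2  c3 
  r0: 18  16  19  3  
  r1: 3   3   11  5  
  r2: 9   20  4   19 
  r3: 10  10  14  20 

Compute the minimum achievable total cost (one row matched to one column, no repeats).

Minimum assignment cost: 20

one of 2 optimal assignments: row0→col3 (cost 3), row1→col0 (cost 3), row2→col2 (cost 4), row3→col1 (cost 10)
total = 3 + 3 + 4 + 10 = 20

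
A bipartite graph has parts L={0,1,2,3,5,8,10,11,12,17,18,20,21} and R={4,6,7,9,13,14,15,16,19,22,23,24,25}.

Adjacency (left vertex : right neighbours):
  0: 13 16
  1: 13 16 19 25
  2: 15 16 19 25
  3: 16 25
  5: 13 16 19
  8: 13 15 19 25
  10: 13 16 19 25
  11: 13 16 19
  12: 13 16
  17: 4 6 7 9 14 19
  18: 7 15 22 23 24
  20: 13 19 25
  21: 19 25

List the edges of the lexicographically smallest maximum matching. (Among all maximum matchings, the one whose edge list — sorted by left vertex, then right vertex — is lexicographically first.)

Lex-smallest maximum matching: {(0,13), (1,16), (2,15), (3,25), (5,19), (17,4), (18,7)}

|M| = 7 (so the lex-smallest maximum matching has 7 edges)
process left vertices in ascending order; for each, take the smallest-labelled available neighbour that still permits 7 edges overall, or leave it unmatched if none does
lex-smallest matching: {0-13, 1-16, 2-15, 3-25, 5-19, 17-4, 18-7}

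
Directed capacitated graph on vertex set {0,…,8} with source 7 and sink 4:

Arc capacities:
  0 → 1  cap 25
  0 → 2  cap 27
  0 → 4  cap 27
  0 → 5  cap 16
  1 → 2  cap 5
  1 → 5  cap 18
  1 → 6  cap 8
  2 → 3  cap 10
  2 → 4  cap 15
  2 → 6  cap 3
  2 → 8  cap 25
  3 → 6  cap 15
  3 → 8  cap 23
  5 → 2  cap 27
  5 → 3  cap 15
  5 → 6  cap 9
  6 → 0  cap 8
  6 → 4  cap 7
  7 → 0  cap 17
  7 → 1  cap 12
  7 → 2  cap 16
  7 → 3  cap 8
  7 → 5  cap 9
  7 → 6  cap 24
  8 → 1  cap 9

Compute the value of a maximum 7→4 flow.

Maximum flow value: 47

augment #1: 7→0→4 bottleneck 17, total now 17
augment #2: 7→2→4 bottleneck 15, total now 32
augment #3: 7→6→4 bottleneck 7, total now 39
augment #4: 7→6→0→4 bottleneck 8, total now 47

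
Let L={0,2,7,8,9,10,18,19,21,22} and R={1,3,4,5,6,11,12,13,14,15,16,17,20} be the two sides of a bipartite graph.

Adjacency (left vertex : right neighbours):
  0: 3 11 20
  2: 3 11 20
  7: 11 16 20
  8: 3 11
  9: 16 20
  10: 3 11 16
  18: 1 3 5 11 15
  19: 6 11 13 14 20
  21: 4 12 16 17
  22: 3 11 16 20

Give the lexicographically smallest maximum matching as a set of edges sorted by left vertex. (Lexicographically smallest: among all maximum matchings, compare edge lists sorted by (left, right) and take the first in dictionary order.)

|M| = 7 (so the lex-smallest maximum matching has 7 edges)
process left vertices in ascending order; for each, take the smallest-labelled available neighbour that still permits 7 edges overall, or leave it unmatched if none does
lex-smallest matching: {0-3, 2-11, 7-16, 9-20, 18-1, 19-6, 21-4}

Lex-smallest maximum matching: {(0,3), (2,11), (7,16), (9,20), (18,1), (19,6), (21,4)}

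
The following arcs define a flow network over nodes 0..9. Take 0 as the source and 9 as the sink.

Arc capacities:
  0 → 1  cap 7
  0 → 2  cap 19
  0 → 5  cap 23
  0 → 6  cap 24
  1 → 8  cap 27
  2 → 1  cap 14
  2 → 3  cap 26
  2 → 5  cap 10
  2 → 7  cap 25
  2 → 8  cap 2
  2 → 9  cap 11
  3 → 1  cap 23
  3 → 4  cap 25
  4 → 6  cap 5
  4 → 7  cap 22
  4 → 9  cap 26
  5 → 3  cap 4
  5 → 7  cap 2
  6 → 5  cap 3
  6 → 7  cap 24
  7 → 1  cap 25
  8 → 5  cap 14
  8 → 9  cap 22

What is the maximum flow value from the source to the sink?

augment #1: 0→2→9 bottleneck 11, total now 11
augment #2: 0→1→8→9 bottleneck 7, total now 18
augment #3: 0→2→8→9 bottleneck 2, total now 20
augment #4: 0→2→1→8→9 bottleneck 6, total now 26
augment #5: 0→5→3→4→9 bottleneck 4, total now 30
augment #6: 0→5→7→1→8→9 bottleneck 2, total now 32
augment #7: 0→6→7→1→8→9 bottleneck 5, total now 37
augment #8: 0→6→7→1→2→3→4→9 bottleneck 6, total now 43
augment #9: 0→6→7→1→8→2→3→4→9 bottleneck 2, total now 45

Maximum flow value: 45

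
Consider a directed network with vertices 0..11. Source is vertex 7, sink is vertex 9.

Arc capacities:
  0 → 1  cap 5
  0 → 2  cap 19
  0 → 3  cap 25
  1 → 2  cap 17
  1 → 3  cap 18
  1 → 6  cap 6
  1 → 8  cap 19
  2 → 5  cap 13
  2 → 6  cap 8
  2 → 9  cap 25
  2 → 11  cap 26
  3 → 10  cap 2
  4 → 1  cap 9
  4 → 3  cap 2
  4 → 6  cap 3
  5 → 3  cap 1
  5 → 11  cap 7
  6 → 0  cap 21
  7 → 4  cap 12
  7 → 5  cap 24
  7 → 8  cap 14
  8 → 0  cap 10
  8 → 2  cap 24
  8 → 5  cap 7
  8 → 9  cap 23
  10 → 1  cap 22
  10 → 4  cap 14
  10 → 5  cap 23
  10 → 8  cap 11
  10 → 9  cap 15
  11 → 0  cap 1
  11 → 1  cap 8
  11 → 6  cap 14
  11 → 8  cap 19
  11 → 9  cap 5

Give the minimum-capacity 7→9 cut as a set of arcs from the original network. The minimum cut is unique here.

augment #1: 7→8→9 push 14
augment #2: 7→5→11→9 push 5
augment #3: 7→4→1→2→9 push 9
augment #4: 7→4→3→10→9 push 2
augment #5: 7→5→11→8→9 push 2
augment #6: 7→4→6→0→2→9 push 1
augment #7: 7→5→3→4→6→0→2→9 push 1
max flow = 34; residual-reachable set from 7 gives S-side
cut edges (S→T): {(5,3), (5,11), (7,4), (7,8)} total cap 34

Min-cut arcs: {(5,3), (5,11), (7,4), (7,8)} (total capacity 34)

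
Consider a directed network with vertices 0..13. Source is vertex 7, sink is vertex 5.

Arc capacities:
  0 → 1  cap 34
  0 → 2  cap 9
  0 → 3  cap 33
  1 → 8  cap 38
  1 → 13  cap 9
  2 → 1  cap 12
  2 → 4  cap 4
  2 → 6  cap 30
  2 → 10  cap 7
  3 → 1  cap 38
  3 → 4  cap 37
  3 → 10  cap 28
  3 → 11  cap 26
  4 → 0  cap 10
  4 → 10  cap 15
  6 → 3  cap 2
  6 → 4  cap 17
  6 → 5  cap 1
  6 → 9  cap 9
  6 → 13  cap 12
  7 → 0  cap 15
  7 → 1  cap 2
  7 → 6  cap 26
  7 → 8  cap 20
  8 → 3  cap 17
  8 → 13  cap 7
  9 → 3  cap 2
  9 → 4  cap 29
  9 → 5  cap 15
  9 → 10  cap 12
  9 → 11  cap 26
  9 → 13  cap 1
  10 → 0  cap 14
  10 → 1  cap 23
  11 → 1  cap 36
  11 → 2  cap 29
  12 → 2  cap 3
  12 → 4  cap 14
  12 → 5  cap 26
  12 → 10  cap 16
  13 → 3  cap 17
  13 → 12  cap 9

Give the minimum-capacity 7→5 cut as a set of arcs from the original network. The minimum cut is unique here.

Min-cut arcs: {(6,5), (6,9), (13,12)} (total capacity 19)

augment #1: 7→6→5 push 1
augment #2: 7→6→9→5 push 9
augment #3: 7→1→13→12→5 push 2
augment #4: 7→6→13→12→5 push 7
max flow = 19; residual-reachable set from 7 gives S-side
cut edges (S→T): {(6,5), (6,9), (13,12)} total cap 19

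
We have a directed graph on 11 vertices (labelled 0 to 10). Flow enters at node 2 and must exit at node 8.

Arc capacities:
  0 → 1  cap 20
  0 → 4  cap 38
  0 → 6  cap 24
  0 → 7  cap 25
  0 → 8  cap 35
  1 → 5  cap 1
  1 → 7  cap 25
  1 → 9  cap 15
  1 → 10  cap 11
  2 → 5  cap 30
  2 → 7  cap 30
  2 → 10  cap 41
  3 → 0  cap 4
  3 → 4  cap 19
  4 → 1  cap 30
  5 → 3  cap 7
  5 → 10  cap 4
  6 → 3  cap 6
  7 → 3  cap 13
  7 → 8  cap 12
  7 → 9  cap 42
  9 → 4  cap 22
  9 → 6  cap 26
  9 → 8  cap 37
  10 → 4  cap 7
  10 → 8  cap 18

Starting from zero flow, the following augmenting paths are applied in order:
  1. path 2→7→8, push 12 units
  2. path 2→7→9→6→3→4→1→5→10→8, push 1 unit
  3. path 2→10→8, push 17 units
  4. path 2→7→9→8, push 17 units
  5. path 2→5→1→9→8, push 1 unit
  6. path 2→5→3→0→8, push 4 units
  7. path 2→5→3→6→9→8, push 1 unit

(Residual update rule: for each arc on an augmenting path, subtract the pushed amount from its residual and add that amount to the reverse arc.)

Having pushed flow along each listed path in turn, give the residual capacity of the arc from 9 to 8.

after path 1 (2→7→8, push 12): res(9,8)=37
after path 2 (2→7→9→6→3→4→1→5→10→8, push 1): res(9,8)=37
after path 3 (2→10→8, push 17): res(9,8)=37
after path 4 (2→7→9→8, push 17): res(9,8)=20
after path 5 (2→5→1→9→8, push 1): res(9,8)=19
after path 6 (2→5→3→0→8, push 4): res(9,8)=19
after path 7 (2→5→3→6→9→8, push 1): res(9,8)=18

Residual capacity of (9,8): 18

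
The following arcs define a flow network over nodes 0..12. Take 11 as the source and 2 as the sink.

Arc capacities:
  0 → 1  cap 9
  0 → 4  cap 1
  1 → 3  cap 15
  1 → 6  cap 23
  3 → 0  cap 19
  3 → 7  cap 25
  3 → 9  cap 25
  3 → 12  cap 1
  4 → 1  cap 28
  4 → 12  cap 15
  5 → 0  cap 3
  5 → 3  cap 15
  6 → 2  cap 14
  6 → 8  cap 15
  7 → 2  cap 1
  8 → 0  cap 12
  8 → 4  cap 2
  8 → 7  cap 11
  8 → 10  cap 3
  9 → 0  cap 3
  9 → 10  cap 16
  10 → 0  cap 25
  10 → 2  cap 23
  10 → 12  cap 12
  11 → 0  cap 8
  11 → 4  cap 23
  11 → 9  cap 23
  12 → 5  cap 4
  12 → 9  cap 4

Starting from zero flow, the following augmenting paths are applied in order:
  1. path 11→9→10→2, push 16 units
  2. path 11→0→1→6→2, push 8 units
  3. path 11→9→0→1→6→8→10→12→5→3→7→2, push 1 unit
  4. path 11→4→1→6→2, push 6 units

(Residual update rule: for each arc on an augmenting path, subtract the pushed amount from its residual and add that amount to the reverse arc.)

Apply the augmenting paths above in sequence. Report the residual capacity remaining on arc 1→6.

Residual capacity of (1,6): 8

after path 1 (11→9→10→2, push 16): res(1,6)=23
after path 2 (11→0→1→6→2, push 8): res(1,6)=15
after path 3 (11→9→0→1→6→8→10→12→5→3→7→2, push 1): res(1,6)=14
after path 4 (11→4→1→6→2, push 6): res(1,6)=8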